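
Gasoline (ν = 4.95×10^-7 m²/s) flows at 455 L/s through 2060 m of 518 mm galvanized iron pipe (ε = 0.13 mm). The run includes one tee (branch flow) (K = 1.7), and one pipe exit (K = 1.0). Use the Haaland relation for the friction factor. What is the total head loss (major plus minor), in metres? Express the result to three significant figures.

V = 4Q/(πD²) = 2.159 m/s; V²/2g = 0.2376 m
Re = 2.26×10^6, ε/D = 2.51×10^-4 → f = 0.01475 (Haaland)
Major: h_f = f(L/D)·V²/2g = 0.01475·3977·0.2376 = 13.94 m
Minor: ΣK = 2.70; h_m = ΣK·V²/2g = 0.6415 m
Total H_L = 13.94 + 0.6415 = 14.58 m

H_L ≈ 14.6 m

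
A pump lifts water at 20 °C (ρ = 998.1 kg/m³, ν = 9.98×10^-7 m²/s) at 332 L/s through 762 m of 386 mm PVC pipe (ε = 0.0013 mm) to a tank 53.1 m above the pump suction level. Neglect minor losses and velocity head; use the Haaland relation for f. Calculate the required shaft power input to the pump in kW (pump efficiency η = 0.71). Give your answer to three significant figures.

P_shaft ≈ 286 kW

V = 4Q/(πD²) = 2.837 m/s; Re = 1.10×10^6; ε/D = 3.37×10^-6; f = 0.01147
h_f = f(L/D)V²/2g = 9.287 m
Total head H = z + h_f = 53.1 + 9.287 = 62.39 m
P_hyd = ρgQH = 998.1·9.81·0.332·62.39 = 202.8 kW
P_shaft = P_hyd/η = 202.8/0.71 = 285.6 kW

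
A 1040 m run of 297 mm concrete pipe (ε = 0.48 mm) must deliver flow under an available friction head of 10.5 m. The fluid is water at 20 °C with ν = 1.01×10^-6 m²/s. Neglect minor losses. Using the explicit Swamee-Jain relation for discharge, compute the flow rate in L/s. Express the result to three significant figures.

Swamee-Jain (Type II): Q = -0.965·√(gD⁵h_f/L)·ln[ε/(3.7D) + √(3.17ν²L/(gD³h_f))]
√(gD⁵h_f/L) = √(9.81·0.297⁵·10.5/1040) = 0.01513
ε/(3.7D) = 4.37×10^-4; √(3.17ν²L/(gD³h_f)) = 3.53×10^-5
Q = -0.965·0.01513·ln(4.721×10^-4) = 0.1118 m³/s
Check: V = 1.61 m/s, Re = 4.75×10^5, f = 0.02272, h_f = 10.6 m ≈ 10.5 m ✓

Q ≈ 112 L/s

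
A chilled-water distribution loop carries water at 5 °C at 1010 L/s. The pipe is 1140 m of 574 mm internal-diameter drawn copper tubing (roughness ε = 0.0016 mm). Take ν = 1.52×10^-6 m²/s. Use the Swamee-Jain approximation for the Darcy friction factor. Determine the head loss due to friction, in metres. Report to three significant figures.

V = 4Q/(πD²) = 4·1.01/(π·0.574²) = 3.903 m/s
Re = VD/ν = 3.903·0.574/1.52×10^-6 = 1.47×10^6 → turbulent
ε/D = 0.0016/574 = 2.79×10^-6
Swamee-Jain: f = 0.01097
h_f = f(L/D)V²/(2g) = 0.01097·(1140/0.574)·3.903²/(2·9.81) = 16.92 m

h_f ≈ 16.9 m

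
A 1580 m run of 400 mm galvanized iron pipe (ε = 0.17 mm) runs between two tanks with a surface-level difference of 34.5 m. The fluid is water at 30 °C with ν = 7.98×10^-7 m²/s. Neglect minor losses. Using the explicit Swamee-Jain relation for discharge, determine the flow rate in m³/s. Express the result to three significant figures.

Swamee-Jain (Type II): Q = -0.965·√(gD⁵h_f/L)·ln[ε/(3.7D) + √(3.17ν²L/(gD³h_f))]
√(gD⁵h_f/L) = √(9.81·0.400⁵·34.5/1580) = 0.04683
ε/(3.7D) = 1.15×10^-4; √(3.17ν²L/(gD³h_f)) = 1.21×10^-5
Q = -0.965·0.04683·ln(1.270×10^-4) = 0.4055 m³/s
Check: V = 3.23 m/s, Re = 1.62×10^6, f = 0.01655, h_f = 34.7 m ≈ 34.5 m ✓

Q ≈ 0.405 m³/s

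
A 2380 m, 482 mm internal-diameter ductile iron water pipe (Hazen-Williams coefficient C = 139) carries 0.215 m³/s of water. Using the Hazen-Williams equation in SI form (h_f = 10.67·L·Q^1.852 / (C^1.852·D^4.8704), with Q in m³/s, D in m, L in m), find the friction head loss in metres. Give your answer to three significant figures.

h_f ≈ 5.54 m

h_f = 10.67·2380·0.215^1.852 / (139^1.852·0.482^4.8704) = 5.537 m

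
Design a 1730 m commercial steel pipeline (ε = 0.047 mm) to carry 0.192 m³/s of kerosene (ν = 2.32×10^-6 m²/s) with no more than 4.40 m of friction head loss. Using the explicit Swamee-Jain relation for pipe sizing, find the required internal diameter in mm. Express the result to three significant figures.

Swamee-Jain (Type III): D = 0.66·[ε^1.25·(LQ²/(gh_f))^4.75 + ν·Q^9.4·(L/(gh_f))^5.2]^0.04
LQ²/(gh_f) = 1.477; L/(gh_f) = 40.08
Term 1 = ε^1.25·(…)^4.75 = 2.49×10^-5; Term 2 = ν·Q^9.4·(…)^5.2 = 9.20×10^-5
D = 0.66·(2.49×10^-5 + 9.20×10^-5)^0.04 = 0.4595 m = 459 mm
Check: V = 1.16 m/s, Re = 2.29×10^5, f = 0.01607, h_f = 4.14 m ≈ 4.40 m ✓

D ≈ 459 mm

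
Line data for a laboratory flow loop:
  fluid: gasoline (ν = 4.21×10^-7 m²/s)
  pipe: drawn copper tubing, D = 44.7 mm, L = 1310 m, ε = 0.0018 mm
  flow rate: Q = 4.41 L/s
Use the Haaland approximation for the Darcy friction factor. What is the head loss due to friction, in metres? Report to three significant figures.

V = 4Q/(πD²) = 4·0.00441/(π·0.0447²) = 2.810 m/s
Re = VD/ν = 2.810·0.0447/4.21×10^-7 = 2.98×10^5 → turbulent
ε/D = 0.0018/44.7 = 4.03×10^-5
Haaland: f = 0.01471
h_f = f(L/D)V²/(2g) = 0.01471·(1310/0.0447)·2.810²/(2·9.81) = 173.5 m

h_f ≈ 173 m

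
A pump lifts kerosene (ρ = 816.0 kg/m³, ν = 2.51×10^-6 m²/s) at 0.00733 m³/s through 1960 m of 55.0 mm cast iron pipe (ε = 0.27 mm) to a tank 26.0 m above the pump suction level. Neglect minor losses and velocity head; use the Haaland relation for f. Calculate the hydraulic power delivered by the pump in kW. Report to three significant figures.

V = 4Q/(πD²) = 3.085 m/s; Re = 6.76×10^4; ε/D = 0.00491; f = 0.03152
h_f = f(L/D)V²/2g = 544.9 m
Total head H = z + h_f = 26.0 + 544.9 = 570.9 m
P_hyd = ρgQH = 816.0·9.81·0.00733·570.9 = 33.50 kW

P_hyd ≈ 33.5 kW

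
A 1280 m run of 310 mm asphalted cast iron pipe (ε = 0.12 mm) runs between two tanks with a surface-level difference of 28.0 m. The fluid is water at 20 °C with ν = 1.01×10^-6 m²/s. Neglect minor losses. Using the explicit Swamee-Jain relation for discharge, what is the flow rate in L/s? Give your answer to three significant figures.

Swamee-Jain (Type II): Q = -0.965·√(gD⁵h_f/L)·ln[ε/(3.7D) + √(3.17ν²L/(gD³h_f))]
√(gD⁵h_f/L) = √(9.81·0.310⁵·28.0/1280) = 0.02479
ε/(3.7D) = 1.05×10^-4; √(3.17ν²L/(gD³h_f)) = 2.25×10^-5
Q = -0.965·0.02479·ln(1.271×10^-4) = 0.2146 m³/s
Check: V = 2.84 m/s, Re = 8.73×10^5, f = 0.01657, h_f = 28.2 m ≈ 28.0 m ✓

Q ≈ 215 L/s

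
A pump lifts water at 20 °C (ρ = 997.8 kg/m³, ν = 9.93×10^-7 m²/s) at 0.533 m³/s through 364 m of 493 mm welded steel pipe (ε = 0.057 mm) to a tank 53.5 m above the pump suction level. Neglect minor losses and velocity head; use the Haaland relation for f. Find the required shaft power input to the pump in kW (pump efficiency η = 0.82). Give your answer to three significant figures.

P_shaft ≈ 365 kW

V = 4Q/(πD²) = 2.792 m/s; Re = 1.39×10^6; ε/D = 1.16×10^-4; f = 0.01326
h_f = f(L/D)V²/2g = 3.889 m
Total head H = z + h_f = 53.5 + 3.889 = 57.39 m
P_hyd = ρgQH = 997.8·9.81·0.533·57.39 = 299.4 kW
P_shaft = P_hyd/η = 299.4/0.82 = 365.1 kW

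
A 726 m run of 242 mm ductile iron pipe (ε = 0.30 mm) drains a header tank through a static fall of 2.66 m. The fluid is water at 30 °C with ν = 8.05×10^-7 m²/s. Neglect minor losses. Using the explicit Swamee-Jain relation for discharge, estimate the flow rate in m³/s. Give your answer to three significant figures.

Swamee-Jain (Type II): Q = -0.965·√(gD⁵h_f/L)·ln[ε/(3.7D) + √(3.17ν²L/(gD³h_f))]
√(gD⁵h_f/L) = √(9.81·0.242⁵·2.66/726) = 0.005462
ε/(3.7D) = 3.35×10^-4; √(3.17ν²L/(gD³h_f)) = 6.35×10^-5
Q = -0.965·0.005462·ln(3.985×10^-4) = 0.04126 m³/s
Check: V = 0.897 m/s, Re = 2.70×10^5, f = 0.02178, h_f = 2.68 m ≈ 2.66 m ✓

Q ≈ 0.0413 m³/s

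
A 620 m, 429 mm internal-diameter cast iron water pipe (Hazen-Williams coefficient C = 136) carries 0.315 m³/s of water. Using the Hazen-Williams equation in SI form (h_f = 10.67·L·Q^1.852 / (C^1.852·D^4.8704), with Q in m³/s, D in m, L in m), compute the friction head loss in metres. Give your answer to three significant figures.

h_f ≈ 5.37 m

h_f = 10.67·620·0.315^1.852 / (136^1.852·0.429^4.8704) = 5.373 m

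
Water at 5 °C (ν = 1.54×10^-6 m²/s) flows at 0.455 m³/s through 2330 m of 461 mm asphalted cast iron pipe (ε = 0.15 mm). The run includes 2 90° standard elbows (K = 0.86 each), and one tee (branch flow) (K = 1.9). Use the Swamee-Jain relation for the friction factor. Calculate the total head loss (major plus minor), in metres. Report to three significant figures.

H_L ≈ 32.2 m

V = 4Q/(πD²) = 2.726 m/s; V²/2g = 0.3787 m
Re = 8.16×10^5, ε/D = 3.25×10^-4 → f = 0.01612 (Swamee-Jain)
Major: h_f = f(L/D)·V²/2g = 0.01612·5054·0.3787 = 30.86 m
Minor: ΣK = 3.62; h_m = ΣK·V²/2g = 1.371 m
Total H_L = 30.86 + 1.371 = 32.23 m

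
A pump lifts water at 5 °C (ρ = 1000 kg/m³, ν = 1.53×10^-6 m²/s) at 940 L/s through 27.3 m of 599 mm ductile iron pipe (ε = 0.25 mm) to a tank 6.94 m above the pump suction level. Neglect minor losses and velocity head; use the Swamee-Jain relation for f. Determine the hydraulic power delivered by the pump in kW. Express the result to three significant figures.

P_hyd ≈ 67.9 kW

V = 4Q/(πD²) = 3.336 m/s; Re = 1.31×10^6; ε/D = 4.17×10^-4; f = 0.01658
h_f = f(L/D)V²/2g = 0.4285 m
Total head H = z + h_f = 6.94 + 0.4285 = 7.368 m
P_hyd = ρgQH = 1000·9.81·0.940·7.368 = 67.95 kW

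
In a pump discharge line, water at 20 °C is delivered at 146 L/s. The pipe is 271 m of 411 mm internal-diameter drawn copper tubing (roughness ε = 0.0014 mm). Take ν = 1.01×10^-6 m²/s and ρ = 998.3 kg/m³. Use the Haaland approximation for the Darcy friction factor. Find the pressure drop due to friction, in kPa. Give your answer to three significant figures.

Δp ≈ 5.32 kPa

V = 4Q/(πD²) = 4·0.146/(π·0.411²) = 1.100 m/s
Re = VD/ν = 1.100·0.411/1.01×10^-6 = 4.48×10^5 → turbulent
ε/D = 0.0014/411 = 3.41×10^-6
Haaland: f = 0.01336
h_f = f(L/D)V²/(2g) = 0.01336·(271/0.411)·1.100²/(2·9.81) = 0.5437 m
Δp = ρg·h_f = 998.3·9.81·0.5437 = 5.325 kPa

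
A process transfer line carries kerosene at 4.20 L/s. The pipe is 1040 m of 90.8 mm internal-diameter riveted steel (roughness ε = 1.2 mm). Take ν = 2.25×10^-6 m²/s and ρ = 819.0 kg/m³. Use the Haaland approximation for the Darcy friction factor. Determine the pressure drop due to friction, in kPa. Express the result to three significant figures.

Δp ≈ 86.0 kPa

V = 4Q/(πD²) = 4·0.00420/(π·0.0908²) = 0.6486 m/s
Re = VD/ν = 0.6486·0.0908/2.25×10^-6 = 2.62×10^4 → turbulent
ε/D = 1.2/90.8 = 0.0132
Haaland: f = 0.04361
h_f = f(L/D)V²/(2g) = 0.04361·(1040/0.0908)·0.6486²/(2·9.81) = 10.71 m
Δp = ρg·h_f = 819.0·9.81·10.71 = 86.04 kPa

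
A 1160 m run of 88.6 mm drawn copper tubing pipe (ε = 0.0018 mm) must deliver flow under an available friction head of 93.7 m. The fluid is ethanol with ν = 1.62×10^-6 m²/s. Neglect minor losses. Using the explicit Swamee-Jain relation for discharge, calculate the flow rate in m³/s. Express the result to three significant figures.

Swamee-Jain (Type II): Q = -0.965·√(gD⁵h_f/L)·ln[ε/(3.7D) + √(3.17ν²L/(gD³h_f))]
√(gD⁵h_f/L) = √(9.81·0.0886⁵·93.7/1160) = 0.002080
ε/(3.7D) = 5.49×10^-6; √(3.17ν²L/(gD³h_f)) = 1.23×10^-4
Q = -0.965·0.002080·ln(1.284×10^-4) = 0.01799 m³/s
Check: V = 2.92 m/s, Re = 1.60×10^5, f = 0.01640, h_f = 93.1 m ≈ 93.7 m ✓

Q ≈ 0.0180 m³/s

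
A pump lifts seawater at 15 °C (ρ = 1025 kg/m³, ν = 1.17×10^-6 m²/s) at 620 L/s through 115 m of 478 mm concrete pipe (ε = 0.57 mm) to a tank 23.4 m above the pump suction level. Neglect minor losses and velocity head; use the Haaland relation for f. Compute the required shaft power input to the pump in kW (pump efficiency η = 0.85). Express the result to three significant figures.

P_shaft ≈ 194 kW

V = 4Q/(πD²) = 3.455 m/s; Re = 1.41×10^6; ε/D = 0.00119; f = 0.02071
h_f = f(L/D)V²/2g = 3.032 m
Total head H = z + h_f = 23.4 + 3.032 = 26.43 m
P_hyd = ρgQH = 1025·9.81·0.620·26.43 = 164.8 kW
P_shaft = P_hyd/η = 164.8/0.85 = 193.9 kW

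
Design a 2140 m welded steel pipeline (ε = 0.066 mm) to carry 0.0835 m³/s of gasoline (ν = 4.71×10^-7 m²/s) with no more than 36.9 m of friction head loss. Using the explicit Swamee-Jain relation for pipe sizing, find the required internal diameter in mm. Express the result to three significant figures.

Swamee-Jain (Type III): D = 0.66·[ε^1.25·(LQ²/(gh_f))^4.75 + ν·Q^9.4·(L/(gh_f))^5.2]^0.04
LQ²/(gh_f) = 0.04122; L/(gh_f) = 5.912
Term 1 = ε^1.25·(…)^4.75 = 1.57×10^-12; Term 2 = ν·Q^9.4·(…)^5.2 = 3.55×10^-13
D = 0.66·(1.57×10^-12 + 3.55×10^-13)^0.04 = 0.2243 m = 224 mm
Check: V = 2.11 m/s, Re = 1.01×10^6, f = 0.01570, h_f = 34.1 m ≈ 36.9 m ✓

D ≈ 224 mm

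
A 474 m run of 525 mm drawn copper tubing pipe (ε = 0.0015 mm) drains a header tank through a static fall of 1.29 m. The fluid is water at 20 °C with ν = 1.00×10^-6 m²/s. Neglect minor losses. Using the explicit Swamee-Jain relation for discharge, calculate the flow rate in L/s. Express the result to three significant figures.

Swamee-Jain (Type II): Q = -0.965·√(gD⁵h_f/L)·ln[ε/(3.7D) + √(3.17ν²L/(gD³h_f))]
√(gD⁵h_f/L) = √(9.81·0.525⁵·1.29/474) = 0.03263
ε/(3.7D) = 7.72×10^-7; √(3.17ν²L/(gD³h_f)) = 2.86×10^-5
Q = -0.965·0.03263·ln(2.942×10^-5) = 0.3286 m³/s
Check: V = 1.52 m/s, Re = 7.97×10^5, f = 0.01213, h_f = 1.29 m ≈ 1.29 m ✓

Q ≈ 329 L/s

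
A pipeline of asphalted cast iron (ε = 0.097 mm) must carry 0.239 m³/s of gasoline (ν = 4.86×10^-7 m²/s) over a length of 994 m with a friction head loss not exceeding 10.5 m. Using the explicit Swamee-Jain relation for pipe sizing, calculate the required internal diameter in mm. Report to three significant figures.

Swamee-Jain (Type III): D = 0.66·[ε^1.25·(LQ²/(gh_f))^4.75 + ν·Q^9.4·(L/(gh_f))^5.2]^0.04
LQ²/(gh_f) = 0.5512; L/(gh_f) = 9.650
Term 1 = ε^1.25·(…)^4.75 = 5.69×10^-7; Term 2 = ν·Q^9.4·(…)^5.2 = 9.19×10^-8
D = 0.66·(5.69×10^-7 + 9.19×10^-8)^0.04 = 0.3735 m = 374 mm
Check: V = 2.18 m/s, Re = 1.68×10^6, f = 0.01507, h_f = 9.72 m ≈ 10.5 m ✓

D ≈ 374 mm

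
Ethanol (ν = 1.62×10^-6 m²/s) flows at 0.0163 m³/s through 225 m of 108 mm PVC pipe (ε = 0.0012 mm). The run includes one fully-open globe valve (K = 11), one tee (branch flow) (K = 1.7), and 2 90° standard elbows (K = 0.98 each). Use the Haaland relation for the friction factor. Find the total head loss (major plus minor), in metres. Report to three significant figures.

V = 4Q/(πD²) = 1.779 m/s; V²/2g = 0.1614 m
Re = 1.19×10^5, ε/D = 1.11×10^-5 → f = 0.01725 (Haaland)
Major: h_f = f(L/D)·V²/2g = 0.01725·2083·0.1614 = 5.799 m
Minor: ΣK = 14.7; h_m = ΣK·V²/2g = 2.366 m
Total H_L = 5.799 + 2.366 = 8.165 m

H_L ≈ 8.16 m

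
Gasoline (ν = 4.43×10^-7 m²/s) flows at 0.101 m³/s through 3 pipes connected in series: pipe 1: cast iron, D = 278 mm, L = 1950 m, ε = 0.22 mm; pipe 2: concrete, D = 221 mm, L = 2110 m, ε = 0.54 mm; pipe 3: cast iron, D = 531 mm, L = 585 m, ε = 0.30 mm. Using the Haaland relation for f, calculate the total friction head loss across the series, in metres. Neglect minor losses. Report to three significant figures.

H ≈ 103 m

Pipe 1: V = 1.664 m/s, Re = 1.04×10^6, ε/D = 7.91×10^-4, f = 0.01890, h_1 = f(L/D)V²/2g = 18.71 m
Pipe 2: V = 2.633 m/s, Re = 1.31×10^6, ε/D = 0.00244, f = 0.02488, h_2 = f(L/D)V²/2g = 83.92 m
Pipe 3: V = 0.4561 m/s, Re = 5.47×10^5, ε/D = 5.65×10^-4, f = 0.01792, h_3 = f(L/D)V²/2g = 0.2093 m
Series → Q common, losses add: H = Σh = 102.8 m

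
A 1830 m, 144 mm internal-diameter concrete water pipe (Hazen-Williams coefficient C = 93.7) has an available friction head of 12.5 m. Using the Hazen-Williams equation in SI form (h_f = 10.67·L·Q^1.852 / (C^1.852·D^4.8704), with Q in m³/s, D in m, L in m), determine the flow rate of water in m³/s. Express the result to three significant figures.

Rearranging: Q = [h_f·C^1.852·D^4.8704 / (10.67·L)]^(1/1.852)
Q = [12.5·93.7^1.852·0.144^4.8704 / (10.67·1830)]^0.540 = 0.01081 m³/s

Q ≈ 0.0108 m³/s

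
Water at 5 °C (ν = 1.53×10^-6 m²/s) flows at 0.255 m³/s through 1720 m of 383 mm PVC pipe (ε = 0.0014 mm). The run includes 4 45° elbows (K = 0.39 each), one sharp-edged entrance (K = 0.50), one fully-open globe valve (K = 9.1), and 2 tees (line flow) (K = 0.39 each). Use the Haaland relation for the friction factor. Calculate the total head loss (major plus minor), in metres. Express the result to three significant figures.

H_L ≈ 17.4 m

V = 4Q/(πD²) = 2.213 m/s; V²/2g = 0.2497 m
Re = 5.54×10^5, ε/D = 3.66×10^-6 → f = 0.01287 (Haaland)
Major: h_f = f(L/D)·V²/2g = 0.01287·4491·0.2497 = 14.43 m
Minor: ΣK = 11.9; h_m = ΣK·V²/2g = 2.981 m
Total H_L = 14.43 + 2.981 = 17.41 m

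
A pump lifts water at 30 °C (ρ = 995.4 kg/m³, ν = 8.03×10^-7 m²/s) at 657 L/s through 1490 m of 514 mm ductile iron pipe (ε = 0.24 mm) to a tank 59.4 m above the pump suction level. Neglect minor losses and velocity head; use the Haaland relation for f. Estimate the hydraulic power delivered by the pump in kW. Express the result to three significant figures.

P_hyd ≈ 540 kW

V = 4Q/(πD²) = 3.166 m/s; Re = 2.03×10^6; ε/D = 4.67×10^-4; f = 0.01671
h_f = f(L/D)V²/2g = 24.75 m
Total head H = z + h_f = 59.4 + 24.75 = 84.15 m
P_hyd = ρgQH = 995.4·9.81·0.657·84.15 = 539.9 kW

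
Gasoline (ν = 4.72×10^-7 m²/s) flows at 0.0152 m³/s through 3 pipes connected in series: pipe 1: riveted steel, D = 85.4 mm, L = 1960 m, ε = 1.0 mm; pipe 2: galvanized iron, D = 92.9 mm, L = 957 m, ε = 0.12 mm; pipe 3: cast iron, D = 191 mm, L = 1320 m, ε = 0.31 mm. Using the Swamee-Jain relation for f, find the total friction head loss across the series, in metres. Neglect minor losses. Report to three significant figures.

H ≈ 391 m

Pipe 1: V = 2.654 m/s, Re = 4.80×10^5, ε/D = 0.0117, f = 0.04020, h_1 = f(L/D)V²/2g = 331.2 m
Pipe 2: V = 2.242 m/s, Re = 4.41×10^5, ε/D = 0.00129, f = 0.02161, h_2 = f(L/D)V²/2g = 57.05 m
Pipe 3: V = 0.5305 m/s, Re = 2.15×10^5, ε/D = 0.00162, f = 0.02330, h_3 = f(L/D)V²/2g = 2.310 m
Series → Q common, losses add: H = Σh = 390.5 m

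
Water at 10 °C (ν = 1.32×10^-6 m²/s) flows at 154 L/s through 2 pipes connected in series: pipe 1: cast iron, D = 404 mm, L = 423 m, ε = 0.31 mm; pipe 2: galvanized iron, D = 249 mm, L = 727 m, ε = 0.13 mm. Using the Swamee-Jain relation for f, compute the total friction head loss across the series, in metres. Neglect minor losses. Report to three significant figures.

Pipe 1: V = 1.201 m/s, Re = 3.68×10^5, ε/D = 7.67×10^-4, f = 0.01952, h_1 = f(L/D)V²/2g = 1.503 m
Pipe 2: V = 3.163 m/s, Re = 5.97×10^5, ε/D = 5.22×10^-4, f = 0.01777, h_2 = f(L/D)V²/2g = 26.45 m
Series → Q common, losses add: H = Σh = 27.95 m

H ≈ 28.0 m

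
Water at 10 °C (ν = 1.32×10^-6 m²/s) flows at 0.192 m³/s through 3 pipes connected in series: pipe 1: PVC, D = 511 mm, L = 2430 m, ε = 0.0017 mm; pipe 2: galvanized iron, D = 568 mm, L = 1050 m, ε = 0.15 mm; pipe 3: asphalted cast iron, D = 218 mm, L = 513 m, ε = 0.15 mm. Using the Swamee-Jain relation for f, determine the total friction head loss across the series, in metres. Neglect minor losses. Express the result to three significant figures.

H ≈ 62.7 m

Pipe 1: V = 0.9362 m/s, Re = 3.62×10^5, ε/D = 3.33×10^-6, f = 0.01392, h_1 = f(L/D)V²/2g = 2.958 m
Pipe 2: V = 0.7577 m/s, Re = 3.26×10^5, ε/D = 2.64×10^-4, f = 0.01667, h_2 = f(L/D)V²/2g = 0.9017 m
Pipe 3: V = 5.144 m/s, Re = 8.50×10^5, ε/D = 6.88×10^-4, f = 0.01853, h_3 = f(L/D)V²/2g = 58.82 m
Series → Q common, losses add: H = Σh = 62.68 m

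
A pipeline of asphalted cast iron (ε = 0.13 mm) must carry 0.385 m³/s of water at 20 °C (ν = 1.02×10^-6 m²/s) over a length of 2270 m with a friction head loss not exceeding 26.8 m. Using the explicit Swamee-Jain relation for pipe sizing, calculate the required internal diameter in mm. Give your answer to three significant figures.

Swamee-Jain (Type III): D = 0.66·[ε^1.25·(LQ²/(gh_f))^4.75 + ν·Q^9.4·(L/(gh_f))^5.2]^0.04
LQ²/(gh_f) = 1.280; L/(gh_f) = 8.634
Term 1 = ε^1.25·(…)^4.75 = 4.48×10^-5; Term 2 = ν·Q^9.4·(…)^5.2 = 9.56×10^-6
D = 0.66·(4.48×10^-5 + 9.56×10^-6)^0.04 = 0.4456 m = 446 mm
Check: V = 2.47 m/s, Re = 1.08×10^6, f = 0.01563, h_f = 24.7 m ≈ 26.8 m ✓

D ≈ 446 mm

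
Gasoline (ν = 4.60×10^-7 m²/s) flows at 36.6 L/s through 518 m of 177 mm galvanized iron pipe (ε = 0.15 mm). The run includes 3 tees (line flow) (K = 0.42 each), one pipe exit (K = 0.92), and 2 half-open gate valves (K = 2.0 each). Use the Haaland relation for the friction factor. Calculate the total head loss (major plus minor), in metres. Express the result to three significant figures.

H_L ≈ 7.11 m

V = 4Q/(πD²) = 1.487 m/s; V²/2g = 0.1128 m
Re = 5.72×10^5, ε/D = 8.47×10^-4 → f = 0.01942 (Haaland)
Major: h_f = f(L/D)·V²/2g = 0.01942·2927·0.1128 = 6.409 m
Minor: ΣK = 6.18; h_m = ΣK·V²/2g = 0.6969 m
Total H_L = 6.409 + 0.6969 = 7.106 m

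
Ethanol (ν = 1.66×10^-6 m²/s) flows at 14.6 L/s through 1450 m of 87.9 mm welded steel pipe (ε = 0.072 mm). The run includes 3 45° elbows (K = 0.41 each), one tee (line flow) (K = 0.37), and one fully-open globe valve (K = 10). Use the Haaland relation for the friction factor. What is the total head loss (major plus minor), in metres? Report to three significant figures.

H_L ≈ 105 m

V = 4Q/(πD²) = 2.406 m/s; V²/2g = 0.2950 m
Re = 1.27×10^5, ε/D = 8.19×10^-4 → f = 0.02084 (Haaland)
Major: h_f = f(L/D)·V²/2g = 0.02084·16496·0.2950 = 101.4 m
Minor: ΣK = 11.6; h_m = ΣK·V²/2g = 3.422 m
Total H_L = 101.4 + 3.422 = 104.9 m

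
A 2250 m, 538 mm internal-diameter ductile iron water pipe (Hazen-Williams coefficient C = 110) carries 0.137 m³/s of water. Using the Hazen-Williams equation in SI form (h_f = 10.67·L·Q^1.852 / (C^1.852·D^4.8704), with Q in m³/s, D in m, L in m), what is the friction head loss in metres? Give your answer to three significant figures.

h_f = 10.67·2250·0.137^1.852 / (110^1.852·0.538^4.8704) = 2.052 m

h_f ≈ 2.05 m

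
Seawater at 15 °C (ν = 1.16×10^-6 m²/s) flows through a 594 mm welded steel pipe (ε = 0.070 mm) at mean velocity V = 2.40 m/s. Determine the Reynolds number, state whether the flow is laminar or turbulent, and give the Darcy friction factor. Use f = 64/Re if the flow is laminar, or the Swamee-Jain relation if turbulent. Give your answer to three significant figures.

Re = VD/ν = 2.400·0.594/1.16×10^-6 = 1.23×10^6
Re > 4000 → turbulent; ε/D = 1.18×10^-4
Swamee-Jain: f = 0.01356

Re ≈ 1.23×10^6; turbulent; f ≈ 0.0136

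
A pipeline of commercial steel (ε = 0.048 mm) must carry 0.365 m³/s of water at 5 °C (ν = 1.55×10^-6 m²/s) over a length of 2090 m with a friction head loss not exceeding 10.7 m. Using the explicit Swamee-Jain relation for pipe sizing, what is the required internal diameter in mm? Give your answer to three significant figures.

D ≈ 502 mm

Swamee-Jain (Type III): D = 0.66·[ε^1.25·(LQ²/(gh_f))^4.75 + ν·Q^9.4·(L/(gh_f))^5.2]^0.04
LQ²/(gh_f) = 2.653; L/(gh_f) = 19.91
Term 1 = ε^1.25·(…)^4.75 = 4.11×10^-4; Term 2 = ν·Q^9.4·(…)^5.2 = 6.78×10^-4
D = 0.66·(4.11×10^-4 + 6.78×10^-4)^0.04 = 0.5024 m = 502 mm
Check: V = 1.84 m/s, Re = 5.97×10^5, f = 0.01413, h_f = 10.2 m ≈ 10.7 m ✓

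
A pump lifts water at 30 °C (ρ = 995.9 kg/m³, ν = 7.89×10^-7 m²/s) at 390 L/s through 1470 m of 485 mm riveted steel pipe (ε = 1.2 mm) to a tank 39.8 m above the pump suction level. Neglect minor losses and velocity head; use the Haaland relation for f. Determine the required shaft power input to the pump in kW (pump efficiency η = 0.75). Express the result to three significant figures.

P_shaft ≈ 289 kW

V = 4Q/(πD²) = 2.111 m/s; Re = 1.30×10^6; ε/D = 0.00247; f = 0.02496
h_f = f(L/D)V²/2g = 17.18 m
Total head H = z + h_f = 39.8 + 17.18 = 56.98 m
P_hyd = ρgQH = 995.9·9.81·0.390·56.98 = 217.1 kW
P_shaft = P_hyd/η = 217.1/0.75 = 289.5 kW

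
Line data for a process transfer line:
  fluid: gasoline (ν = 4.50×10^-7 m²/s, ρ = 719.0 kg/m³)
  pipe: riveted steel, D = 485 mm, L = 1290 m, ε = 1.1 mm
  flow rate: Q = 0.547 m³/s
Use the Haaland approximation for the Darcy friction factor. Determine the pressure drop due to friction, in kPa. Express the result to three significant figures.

Δp ≈ 204 kPa

V = 4Q/(πD²) = 4·0.547/(π·0.485²) = 2.961 m/s
Re = VD/ν = 2.961·0.485/4.50×10^-7 = 3.19×10^6 → turbulent
ε/D = 1.1/485 = 0.00227
Haaland: f = 0.02432
h_f = f(L/D)V²/(2g) = 0.02432·(1290/0.485)·2.961²/(2·9.81) = 28.90 m
Δp = ρg·h_f = 719.0·9.81·28.90 = 203.9 kPa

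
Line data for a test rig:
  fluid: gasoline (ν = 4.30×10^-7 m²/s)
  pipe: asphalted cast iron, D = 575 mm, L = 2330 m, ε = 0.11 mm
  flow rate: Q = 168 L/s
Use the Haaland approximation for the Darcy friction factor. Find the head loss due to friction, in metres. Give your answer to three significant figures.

h_f ≈ 1.26 m

V = 4Q/(πD²) = 4·0.168/(π·0.575²) = 0.6470 m/s
Re = VD/ν = 0.6470·0.575/4.30×10^-7 = 8.65×10^5 → turbulent
ε/D = 0.11/575 = 1.91×10^-4
Haaland: f = 0.01462
h_f = f(L/D)V²/(2g) = 0.01462·(2330/0.575)·0.6470²/(2·9.81) = 1.264 m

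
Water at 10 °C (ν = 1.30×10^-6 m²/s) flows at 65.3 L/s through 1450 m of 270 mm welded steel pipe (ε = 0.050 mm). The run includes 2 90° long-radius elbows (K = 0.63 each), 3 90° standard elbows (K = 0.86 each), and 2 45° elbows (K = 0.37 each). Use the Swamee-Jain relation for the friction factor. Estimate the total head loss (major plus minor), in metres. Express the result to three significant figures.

H_L ≈ 6.23 m

V = 4Q/(πD²) = 1.141 m/s; V²/2g = 0.06630 m
Re = 2.37×10^5, ε/D = 1.85×10^-4 → f = 0.01666 (Swamee-Jain)
Major: h_f = f(L/D)·V²/2g = 0.01666·5370·0.06630 = 5.930 m
Minor: ΣK = 4.58; h_m = ΣK·V²/2g = 0.3036 m
Total H_L = 5.930 + 0.3036 = 6.234 m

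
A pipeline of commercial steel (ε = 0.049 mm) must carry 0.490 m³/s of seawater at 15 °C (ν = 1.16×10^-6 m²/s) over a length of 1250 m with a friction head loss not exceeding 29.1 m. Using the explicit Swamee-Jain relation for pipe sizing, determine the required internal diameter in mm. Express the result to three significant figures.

Swamee-Jain (Type III): D = 0.66·[ε^1.25·(LQ²/(gh_f))^4.75 + ν·Q^9.4·(L/(gh_f))^5.2]^0.04
LQ²/(gh_f) = 1.051; L/(gh_f) = 4.379
Term 1 = ε^1.25·(…)^4.75 = 5.20×10^-6; Term 2 = ν·Q^9.4·(…)^5.2 = 3.07×10^-6
D = 0.66·(5.20×10^-6 + 3.07×10^-6)^0.04 = 0.4133 m = 413 mm
Check: V = 3.65 m/s, Re = 1.30×10^6, f = 0.01352, h_f = 27.8 m ≈ 29.1 m ✓

D ≈ 413 mm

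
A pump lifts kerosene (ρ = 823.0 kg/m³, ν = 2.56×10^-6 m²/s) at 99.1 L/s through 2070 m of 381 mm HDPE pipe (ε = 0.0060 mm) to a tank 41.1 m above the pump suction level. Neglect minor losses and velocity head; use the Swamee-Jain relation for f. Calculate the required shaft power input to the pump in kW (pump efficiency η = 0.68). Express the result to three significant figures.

P_shaft ≈ 52.6 kW

V = 4Q/(πD²) = 0.8692 m/s; Re = 1.29×10^5; ε/D = 1.57×10^-5; f = 0.01705
h_f = f(L/D)V²/2g = 3.568 m
Total head H = z + h_f = 41.1 + 3.568 = 44.67 m
P_hyd = ρgQH = 823.0·9.81·0.0991·44.67 = 35.74 kW
P_shaft = P_hyd/η = 35.74/0.68 = 52.56 kW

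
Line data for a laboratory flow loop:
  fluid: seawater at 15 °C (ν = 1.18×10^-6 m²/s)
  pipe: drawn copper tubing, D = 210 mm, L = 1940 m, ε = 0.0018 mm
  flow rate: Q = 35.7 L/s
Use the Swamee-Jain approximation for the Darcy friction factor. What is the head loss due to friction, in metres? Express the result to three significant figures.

V = 4Q/(πD²) = 4·0.0357/(π·0.210²) = 1.031 m/s
Re = VD/ν = 1.031·0.210/1.18×10^-6 = 1.83×10^5 → turbulent
ε/D = 0.0018/210 = 8.57×10^-6
Swamee-Jain: f = 0.01587
h_f = f(L/D)V²/(2g) = 0.01587·(1940/0.210)·1.031²/(2·9.81) = 7.940 m

h_f ≈ 7.94 m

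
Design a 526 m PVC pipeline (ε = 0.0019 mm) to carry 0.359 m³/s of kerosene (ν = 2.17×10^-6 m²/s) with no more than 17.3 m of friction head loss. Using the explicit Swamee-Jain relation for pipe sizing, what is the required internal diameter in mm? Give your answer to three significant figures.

D ≈ 337 mm

Swamee-Jain (Type III): D = 0.66·[ε^1.25·(LQ²/(gh_f))^4.75 + ν·Q^9.4·(L/(gh_f))^5.2]^0.04
LQ²/(gh_f) = 0.3994; L/(gh_f) = 3.099
Term 1 = ε^1.25·(…)^4.75 = 9.02×10^-10; Term 2 = ν·Q^9.4·(…)^5.2 = 5.12×10^-8
D = 0.66·(9.02×10^-10 + 5.12×10^-8)^0.04 = 0.3374 m = 337 mm
Check: V = 4.01 m/s, Re = 6.24×10^5, f = 0.01269, h_f = 16.2 m ≈ 17.3 m ✓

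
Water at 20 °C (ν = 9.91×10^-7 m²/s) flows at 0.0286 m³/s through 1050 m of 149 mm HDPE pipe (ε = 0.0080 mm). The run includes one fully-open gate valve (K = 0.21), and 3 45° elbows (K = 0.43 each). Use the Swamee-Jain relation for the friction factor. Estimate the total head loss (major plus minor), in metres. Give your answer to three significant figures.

H_L ≈ 15.1 m

V = 4Q/(πD²) = 1.640 m/s; V²/2g = 0.1371 m
Re = 2.47×10^5, ε/D = 5.37×10^-5 → f = 0.01545 (Swamee-Jain)
Major: h_f = f(L/D)·V²/2g = 0.01545·7047·0.1371 = 14.93 m
Minor: ΣK = 1.50; h_m = ΣK·V²/2g = 0.2057 m
Total H_L = 14.93 + 0.2057 = 15.14 m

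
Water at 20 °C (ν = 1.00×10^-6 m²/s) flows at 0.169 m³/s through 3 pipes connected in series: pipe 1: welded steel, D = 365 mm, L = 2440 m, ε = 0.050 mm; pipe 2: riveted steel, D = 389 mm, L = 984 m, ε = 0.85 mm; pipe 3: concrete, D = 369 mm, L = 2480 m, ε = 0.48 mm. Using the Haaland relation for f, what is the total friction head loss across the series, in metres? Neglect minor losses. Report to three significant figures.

H ≈ 37.4 m

Pipe 1: V = 1.615 m/s, Re = 5.90×10^5, ε/D = 1.37×10^-4, f = 0.01443, h_1 = f(L/D)V²/2g = 12.83 m
Pipe 2: V = 1.422 m/s, Re = 5.53×10^5, ε/D = 0.00219, f = 0.02430, h_2 = f(L/D)V²/2g = 6.336 m
Pipe 3: V = 1.580 m/s, Re = 5.83×10^5, ε/D = 0.00130, f = 0.02137, h_3 = f(L/D)V²/2g = 18.28 m
Series → Q common, losses add: H = Σh = 37.45 m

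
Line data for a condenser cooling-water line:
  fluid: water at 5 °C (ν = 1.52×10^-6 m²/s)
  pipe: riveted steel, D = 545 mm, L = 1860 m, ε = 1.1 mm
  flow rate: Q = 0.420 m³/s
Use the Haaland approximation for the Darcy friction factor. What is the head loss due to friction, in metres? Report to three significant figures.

h_f ≈ 13.4 m

V = 4Q/(πD²) = 4·0.420/(π·0.545²) = 1.800 m/s
Re = VD/ν = 1.800·0.545/1.52×10^-6 = 6.46×10^5 → turbulent
ε/D = 1.1/545 = 0.00202
Haaland: f = 0.02377
h_f = f(L/D)V²/(2g) = 0.02377·(1860/0.545)·1.800²/(2·9.81) = 13.40 m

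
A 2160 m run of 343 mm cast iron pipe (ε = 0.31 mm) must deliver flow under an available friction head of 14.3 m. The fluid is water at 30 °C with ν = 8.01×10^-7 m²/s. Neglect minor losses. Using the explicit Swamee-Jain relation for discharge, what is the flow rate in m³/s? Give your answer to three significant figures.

Swamee-Jain (Type II): Q = -0.965·√(gD⁵h_f/L)·ln[ε/(3.7D) + √(3.17ν²L/(gD³h_f))]
√(gD⁵h_f/L) = √(9.81·0.343⁵·14.3/2160) = 0.01756
ε/(3.7D) = 2.44×10^-4; √(3.17ν²L/(gD³h_f)) = 2.79×10^-5
Q = -0.965·0.01756·ln(2.721×10^-4) = 0.1391 m³/s
Check: V = 1.51 m/s, Re = 6.45×10^5, f = 0.01977, h_f = 14.4 m ≈ 14.3 m ✓

Q ≈ 0.139 m³/s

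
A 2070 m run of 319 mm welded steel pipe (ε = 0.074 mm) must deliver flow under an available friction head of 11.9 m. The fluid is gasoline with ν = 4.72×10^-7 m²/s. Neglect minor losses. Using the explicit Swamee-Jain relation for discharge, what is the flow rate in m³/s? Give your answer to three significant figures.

Q ≈ 0.124 m³/s

Swamee-Jain (Type II): Q = -0.965·√(gD⁵h_f/L)·ln[ε/(3.7D) + √(3.17ν²L/(gD³h_f))]
√(gD⁵h_f/L) = √(9.81·0.319⁵·11.9/2070) = 0.01365
ε/(3.7D) = 6.27×10^-5; √(3.17ν²L/(gD³h_f)) = 1.96×10^-5
Q = -0.965·0.01365·ln(8.234×10^-5) = 0.1239 m³/s
Check: V = 1.55 m/s, Re = 1.05×10^6, f = 0.01507, h_f = 12.0 m ≈ 11.9 m ✓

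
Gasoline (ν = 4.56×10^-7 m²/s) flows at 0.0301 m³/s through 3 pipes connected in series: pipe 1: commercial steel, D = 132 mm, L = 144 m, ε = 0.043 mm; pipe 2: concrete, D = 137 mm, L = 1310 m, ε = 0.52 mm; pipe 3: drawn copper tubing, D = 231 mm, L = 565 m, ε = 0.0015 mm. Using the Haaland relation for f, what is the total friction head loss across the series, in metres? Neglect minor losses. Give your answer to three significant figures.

Pipe 1: V = 2.200 m/s, Re = 6.37×10^5, ε/D = 3.26×10^-4, f = 0.01614, h_1 = f(L/D)V²/2g = 4.341 m
Pipe 2: V = 2.042 m/s, Re = 6.13×10^5, ε/D = 0.00380, f = 0.02821, h_2 = f(L/D)V²/2g = 57.32 m
Pipe 3: V = 0.7182 m/s, Re = 3.64×10^5, ε/D = 6.49×10^-6, f = 0.01390, h_3 = f(L/D)V²/2g = 0.8936 m
Series → Q common, losses add: H = Σh = 62.56 m

H ≈ 62.6 m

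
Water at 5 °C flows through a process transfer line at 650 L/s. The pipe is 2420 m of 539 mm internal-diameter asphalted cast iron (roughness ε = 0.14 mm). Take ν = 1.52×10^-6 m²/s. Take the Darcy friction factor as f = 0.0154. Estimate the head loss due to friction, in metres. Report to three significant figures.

h_f ≈ 28.6 m

V = 4Q/(πD²) = 4·0.650/(π·0.539²) = 2.849 m/s
h_f = f(L/D)V²/(2g) = 0.01540·(2420/0.539)·2.849²/(2·9.81) = 28.60 m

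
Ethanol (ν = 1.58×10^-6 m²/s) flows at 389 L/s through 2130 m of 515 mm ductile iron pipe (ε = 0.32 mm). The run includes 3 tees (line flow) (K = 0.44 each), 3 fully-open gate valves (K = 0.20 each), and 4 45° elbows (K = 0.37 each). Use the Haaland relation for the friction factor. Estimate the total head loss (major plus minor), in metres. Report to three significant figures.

H_L ≈ 14.0 m

V = 4Q/(πD²) = 1.867 m/s; V²/2g = 0.1777 m
Re = 6.09×10^5, ε/D = 6.21×10^-4 → f = 0.01818 (Haaland)
Major: h_f = f(L/D)·V²/2g = 0.01818·4136·0.1777 = 13.37 m
Minor: ΣK = 3.40; h_m = ΣK·V²/2g = 0.6043 m
Total H_L = 13.37 + 0.6043 = 13.97 m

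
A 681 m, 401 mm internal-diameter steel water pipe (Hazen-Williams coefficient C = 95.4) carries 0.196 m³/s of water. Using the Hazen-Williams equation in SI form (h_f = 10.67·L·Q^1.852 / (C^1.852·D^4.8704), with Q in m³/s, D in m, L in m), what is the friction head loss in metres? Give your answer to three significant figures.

h_f = 10.67·681·0.196^1.852 / (95.4^1.852·0.401^4.8704) = 6.566 m

h_f ≈ 6.57 m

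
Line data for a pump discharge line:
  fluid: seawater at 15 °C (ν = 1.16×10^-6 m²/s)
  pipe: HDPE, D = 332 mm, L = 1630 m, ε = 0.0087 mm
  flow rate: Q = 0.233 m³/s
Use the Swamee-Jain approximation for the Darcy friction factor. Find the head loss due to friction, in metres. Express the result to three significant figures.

h_f ≈ 22.9 m

V = 4Q/(πD²) = 4·0.233/(π·0.332²) = 2.691 m/s
Re = VD/ν = 2.691·0.332/1.16×10^-6 = 7.70×10^5 → turbulent
ε/D = 0.0087/332 = 2.62×10^-5
Swamee-Jain: f = 0.01266
h_f = f(L/D)V²/(2g) = 0.01266·(1630/0.332)·2.691²/(2·9.81) = 22.95 m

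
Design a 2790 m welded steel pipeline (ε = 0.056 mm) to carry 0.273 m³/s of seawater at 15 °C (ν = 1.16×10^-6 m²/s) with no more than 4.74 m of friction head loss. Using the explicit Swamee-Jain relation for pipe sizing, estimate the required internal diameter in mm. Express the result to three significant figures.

D ≈ 560 mm

Swamee-Jain (Type III): D = 0.66·[ε^1.25·(LQ²/(gh_f))^4.75 + ν·Q^9.4·(L/(gh_f))^5.2]^0.04
LQ²/(gh_f) = 4.472; L/(gh_f) = 60.00
Term 1 = ε^1.25·(…)^4.75 = 0.00596; Term 2 = ν·Q^9.4·(…)^5.2 = 0.0103
D = 0.66·(0.00596 + 0.0103)^0.04 = 0.5597 m = 560 mm
Check: V = 1.11 m/s, Re = 5.35×10^5, f = 0.01436, h_f = 4.49 m ≈ 4.74 m ✓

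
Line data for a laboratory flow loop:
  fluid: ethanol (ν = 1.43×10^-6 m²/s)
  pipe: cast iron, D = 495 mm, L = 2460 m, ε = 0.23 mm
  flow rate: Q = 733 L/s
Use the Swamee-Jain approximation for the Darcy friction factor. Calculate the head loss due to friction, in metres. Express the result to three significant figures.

h_f ≈ 62.2 m

V = 4Q/(πD²) = 4·0.733/(π·0.495²) = 3.809 m/s
Re = VD/ν = 3.809·0.495/1.43×10^-6 = 1.32×10^6 → turbulent
ε/D = 0.23/495 = 4.65×10^-4
Swamee-Jain: f = 0.01692
h_f = f(L/D)V²/(2g) = 0.01692·(2460/0.495)·3.809²/(2·9.81) = 62.19 m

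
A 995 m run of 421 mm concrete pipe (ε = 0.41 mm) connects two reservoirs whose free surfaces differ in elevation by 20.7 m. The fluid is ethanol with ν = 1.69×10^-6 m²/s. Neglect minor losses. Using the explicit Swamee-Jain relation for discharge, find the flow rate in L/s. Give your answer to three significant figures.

Swamee-Jain (Type II): Q = -0.965·√(gD⁵h_f/L)·ln[ε/(3.7D) + √(3.17ν²L/(gD³h_f))]
√(gD⁵h_f/L) = √(9.81·0.421⁵·20.7/995) = 0.05195
ε/(3.7D) = 2.63×10^-4; √(3.17ν²L/(gD³h_f)) = 2.44×10^-5
Q = -0.965·0.05195·ln(2.876×10^-4) = 0.4088 m³/s
Check: V = 2.94 m/s, Re = 7.32×10^5, f = 0.02004, h_f = 20.8 m ≈ 20.7 m ✓

Q ≈ 409 L/s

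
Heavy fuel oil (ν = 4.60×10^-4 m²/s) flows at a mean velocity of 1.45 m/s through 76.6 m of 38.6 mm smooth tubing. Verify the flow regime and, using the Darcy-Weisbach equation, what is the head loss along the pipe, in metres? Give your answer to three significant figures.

Re = VD/ν = 1.45·0.03860/4.60×10^-4 = 122 → laminar (Re < 2300)
f = 64/Re = 0.5260
h_f = f(L/D)V²/(2g) = 0.5260·(76.6/0.03860)·1.45²/(2·9.81) = 111.9 m

h_f ≈ 112 m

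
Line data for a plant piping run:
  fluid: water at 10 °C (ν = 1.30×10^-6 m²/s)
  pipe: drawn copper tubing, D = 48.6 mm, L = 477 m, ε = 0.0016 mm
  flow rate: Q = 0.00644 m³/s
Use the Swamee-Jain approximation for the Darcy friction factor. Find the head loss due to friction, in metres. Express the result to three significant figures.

h_f ≈ 103 m

V = 4Q/(πD²) = 4·0.00644/(π·0.0486²) = 3.472 m/s
Re = VD/ν = 3.472·0.0486/1.30×10^-6 = 1.30×10^5 → turbulent
ε/D = 0.0016/48.6 = 3.29×10^-5
Swamee-Jain: f = 0.01716
h_f = f(L/D)V²/(2g) = 0.01716·(477/0.0486)·3.472²/(2·9.81) = 103.5 m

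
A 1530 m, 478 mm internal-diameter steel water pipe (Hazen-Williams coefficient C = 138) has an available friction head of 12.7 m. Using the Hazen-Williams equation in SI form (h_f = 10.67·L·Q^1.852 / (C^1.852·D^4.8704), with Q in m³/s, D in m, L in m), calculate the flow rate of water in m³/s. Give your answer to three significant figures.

Rearranging: Q = [h_f·C^1.852·D^4.8704 / (10.67·L)]^(1/1.852)
Q = [12.7·138^1.852·0.478^4.8704 / (10.67·1530)]^0.540 = 0.4150 m³/s

Q ≈ 0.415 m³/s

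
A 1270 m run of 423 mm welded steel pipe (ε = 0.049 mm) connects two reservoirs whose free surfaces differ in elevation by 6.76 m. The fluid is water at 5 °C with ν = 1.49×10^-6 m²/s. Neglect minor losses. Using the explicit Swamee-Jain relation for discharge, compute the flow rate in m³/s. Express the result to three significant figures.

Q ≈ 0.244 m³/s

Swamee-Jain (Type II): Q = -0.965·√(gD⁵h_f/L)·ln[ε/(3.7D) + √(3.17ν²L/(gD³h_f))]
√(gD⁵h_f/L) = √(9.81·0.423⁵·6.76/1270) = 0.02659
ε/(3.7D) = 3.13×10^-5; √(3.17ν²L/(gD³h_f)) = 4.22×10^-5
Q = -0.965·0.02659·ln(7.351×10^-5) = 0.2443 m³/s
Check: V = 1.74 m/s, Re = 4.93×10^5, f = 0.01467, h_f = 6.78 m ≈ 6.76 m ✓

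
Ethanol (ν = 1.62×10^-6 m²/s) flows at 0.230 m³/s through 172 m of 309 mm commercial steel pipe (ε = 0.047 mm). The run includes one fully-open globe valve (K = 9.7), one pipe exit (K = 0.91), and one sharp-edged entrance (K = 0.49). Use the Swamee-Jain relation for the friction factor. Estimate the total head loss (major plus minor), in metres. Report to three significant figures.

V = 4Q/(πD²) = 3.067 m/s; V²/2g = 0.4794 m
Re = 5.85×10^5, ε/D = 1.52×10^-4 → f = 0.01482 (Swamee-Jain)
Major: h_f = f(L/D)·V²/2g = 0.01482·556.6·0.4794 = 3.955 m
Minor: ΣK = 11.1; h_m = ΣK·V²/2g = 5.322 m
Total H_L = 3.955 + 5.322 = 9.277 m

H_L ≈ 9.28 m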